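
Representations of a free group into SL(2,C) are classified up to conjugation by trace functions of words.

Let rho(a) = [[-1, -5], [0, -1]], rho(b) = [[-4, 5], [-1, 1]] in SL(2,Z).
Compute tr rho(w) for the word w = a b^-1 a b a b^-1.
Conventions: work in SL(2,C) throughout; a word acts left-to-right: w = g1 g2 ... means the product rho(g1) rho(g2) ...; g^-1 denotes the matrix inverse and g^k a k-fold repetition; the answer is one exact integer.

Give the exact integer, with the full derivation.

38

rho(a) = [[-1, -5], [0, -1]]
... * rho(b^-1) = [[1, -5], [1, -4]]  ->  [[-6, 25], [-1, 4]]
... * rho(a) = [[-1, -5], [0, -1]]  ->  [[6, 5], [1, 1]]
... * rho(b) = [[-4, 5], [-1, 1]]  ->  [[-29, 35], [-5, 6]]
... * rho(a) = [[-1, -5], [0, -1]]  ->  [[29, 110], [5, 19]]
... * rho(b^-1) = [[1, -5], [1, -4]]  ->  [[139, -585], [24, -101]]
tr = 139 + -101 = 38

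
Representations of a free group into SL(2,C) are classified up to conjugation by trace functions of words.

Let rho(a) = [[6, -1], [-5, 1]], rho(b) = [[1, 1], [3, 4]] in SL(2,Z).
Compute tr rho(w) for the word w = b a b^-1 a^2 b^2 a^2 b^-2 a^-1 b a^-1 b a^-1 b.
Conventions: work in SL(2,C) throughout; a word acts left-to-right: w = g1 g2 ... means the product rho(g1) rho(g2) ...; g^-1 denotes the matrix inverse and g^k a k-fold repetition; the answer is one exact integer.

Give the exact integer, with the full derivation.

rho(b) = [[1, 1], [3, 4]]
... * rho(a) = [[6, -1], [-5, 1]]  ->  [[1, 0], [-2, 1]]
... * rho(b^-1) = [[4, -1], [-3, 1]]  ->  [[4, -1], [-11, 3]]
... * rho(a) = [[6, -1], [-5, 1]]  ->  [[29, -5], [-81, 14]]
... * rho(a) = [[6, -1], [-5, 1]]  ->  [[199, -34], [-556, 95]]
... * rho(b) = [[1, 1], [3, 4]]  ->  [[97, 63], [-271, -176]]
... * rho(b) = [[1, 1], [3, 4]]  ->  [[286, 349], [-799, -975]]
... * rho(a) = [[6, -1], [-5, 1]]  ->  [[-29, 63], [81, -176]]
... * rho(a) = [[6, -1], [-5, 1]]  ->  [[-489, 92], [1366, -257]]
... * rho(b^-1) = [[4, -1], [-3, 1]]  ->  [[-2232, 581], [6235, -1623]]
... * rho(b^-1) = [[4, -1], [-3, 1]]  ->  [[-10671, 2813], [29809, -7858]]
... * rho(a^-1) = [[1, 1], [5, 6]]  ->  [[3394, 6207], [-9481, -17339]]
... * rho(b) = [[1, 1], [3, 4]]  ->  [[22015, 28222], [-61498, -78837]]
... * rho(a^-1) = [[1, 1], [5, 6]]  ->  [[163125, 191347], [-455683, -534520]]
... * rho(b) = [[1, 1], [3, 4]]  ->  [[737166, 928513], [-2059243, -2593763]]
... * rho(a^-1) = [[1, 1], [5, 6]]  ->  [[5379731, 6308244], [-15028058, -17621821]]
... * rho(b) = [[1, 1], [3, 4]]  ->  [[24304463, 30612707], [-67893521, -85515342]]
tr = 24304463 + -85515342 = -61210879

-61210879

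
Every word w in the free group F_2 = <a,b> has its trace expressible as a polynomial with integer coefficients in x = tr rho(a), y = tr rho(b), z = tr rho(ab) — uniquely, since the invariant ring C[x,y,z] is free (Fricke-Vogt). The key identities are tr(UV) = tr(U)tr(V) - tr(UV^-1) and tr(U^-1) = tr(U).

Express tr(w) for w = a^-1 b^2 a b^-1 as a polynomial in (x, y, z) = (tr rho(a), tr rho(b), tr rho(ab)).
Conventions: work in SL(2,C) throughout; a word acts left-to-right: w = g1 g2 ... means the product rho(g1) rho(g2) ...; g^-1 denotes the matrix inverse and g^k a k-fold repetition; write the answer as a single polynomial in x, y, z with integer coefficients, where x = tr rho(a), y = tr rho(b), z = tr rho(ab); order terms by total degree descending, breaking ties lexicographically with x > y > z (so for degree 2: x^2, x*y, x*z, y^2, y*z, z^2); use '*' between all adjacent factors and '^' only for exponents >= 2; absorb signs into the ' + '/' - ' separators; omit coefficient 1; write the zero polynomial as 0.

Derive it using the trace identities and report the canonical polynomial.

-x*y^2*z + x^2*y + y^3 + y*z^2 - 3*y

reduce: tr(b^2 a) = tr(b) * tr(a b) - tr(a)   [square of b] = y*z - x
tr(b^2) = tr(b) * tr(b) - tr(1)   [square of b] = y^2 - 2
tr(a b^2 a) = tr(a) * tr(b^2 a) - tr(b^2)   [square of a] = x*y*z - x^2 - y^2 + 2
reduce: tr(a b a b) = tr(b a) * tr(b a) - tr(1)   [split at a repeated b] = z^2 - 2
tr(a b a) = tr(a) * tr(b a) - tr(b)   [square of a] = x*z - y
tr(a b^2 a b) = tr(b) * tr(a b a b) - tr(a b a)   [square of b] = y*z^2 - x*z - y
tr(b^2 a b^-1 a) = tr(a b^2 a) * tr(b) - tr(a b^2 a b)   [inverse elimination on b] = x*y^2*z - x^2*y - y^3 - y*z^2 + x*z + 3*y
tr(a^-1 b^2 a b^-1) = tr(b^2 a b^-1) * tr(a) - tr(b^2 a b^-1 a)   [inverse elimination on a] = -x*y^2*z + x^2*y + y^3 + y*z^2 - 3*y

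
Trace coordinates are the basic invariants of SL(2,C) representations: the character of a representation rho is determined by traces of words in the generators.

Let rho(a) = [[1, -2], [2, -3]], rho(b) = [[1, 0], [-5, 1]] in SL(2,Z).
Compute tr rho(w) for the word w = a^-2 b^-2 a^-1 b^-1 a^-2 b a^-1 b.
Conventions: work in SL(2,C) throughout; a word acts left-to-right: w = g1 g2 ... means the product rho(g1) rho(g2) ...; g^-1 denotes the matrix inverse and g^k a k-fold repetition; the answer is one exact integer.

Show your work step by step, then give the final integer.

82342

rho(a^-1) = [[-3, 2], [-2, 1]]
... * rho(a^-1) = [[-3, 2], [-2, 1]]  ->  [[5, -4], [4, -3]]
... * rho(b^-1) = [[1, 0], [5, 1]]  ->  [[-15, -4], [-11, -3]]
... * rho(b^-1) = [[1, 0], [5, 1]]  ->  [[-35, -4], [-26, -3]]
... * rho(a^-1) = [[-3, 2], [-2, 1]]  ->  [[113, -74], [84, -55]]
... * rho(b^-1) = [[1, 0], [5, 1]]  ->  [[-257, -74], [-191, -55]]
... * rho(a^-1) = [[-3, 2], [-2, 1]]  ->  [[919, -588], [683, -437]]
... * rho(a^-1) = [[-3, 2], [-2, 1]]  ->  [[-1581, 1250], [-1175, 929]]
... * rho(b) = [[1, 0], [-5, 1]]  ->  [[-7831, 1250], [-5820, 929]]
... * rho(a^-1) = [[-3, 2], [-2, 1]]  ->  [[20993, -14412], [15602, -10711]]
... * rho(b) = [[1, 0], [-5, 1]]  ->  [[93053, -14412], [69157, -10711]]
tr = 93053 + -10711 = 82342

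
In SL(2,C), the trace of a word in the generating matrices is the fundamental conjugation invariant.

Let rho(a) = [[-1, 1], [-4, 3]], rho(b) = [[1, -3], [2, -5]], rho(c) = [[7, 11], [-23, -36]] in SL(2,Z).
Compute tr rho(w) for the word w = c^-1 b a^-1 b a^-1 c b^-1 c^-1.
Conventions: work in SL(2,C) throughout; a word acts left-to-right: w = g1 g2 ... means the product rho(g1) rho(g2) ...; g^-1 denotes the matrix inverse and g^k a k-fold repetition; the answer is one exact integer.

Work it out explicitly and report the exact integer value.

-11079158

rho(c^-1) = [[-36, -11], [23, 7]]
... * rho(b) = [[1, -3], [2, -5]]  ->  [[-58, 163], [37, -104]]
... * rho(a^-1) = [[3, -1], [4, -1]]  ->  [[478, -105], [-305, 67]]
... * rho(b) = [[1, -3], [2, -5]]  ->  [[268, -909], [-171, 580]]
... * rho(a^-1) = [[3, -1], [4, -1]]  ->  [[-2832, 641], [1807, -409]]
... * rho(c) = [[7, 11], [-23, -36]]  ->  [[-34567, -54228], [22056, 34601]]
... * rho(b^-1) = [[-5, 3], [-2, 1]]  ->  [[281291, -157929], [-179482, 100769]]
... * rho(c^-1) = [[-36, -11], [23, 7]]  ->  [[-13758843, -4199704], [8779039, 2679685]]
tr = -13758843 + 2679685 = -11079158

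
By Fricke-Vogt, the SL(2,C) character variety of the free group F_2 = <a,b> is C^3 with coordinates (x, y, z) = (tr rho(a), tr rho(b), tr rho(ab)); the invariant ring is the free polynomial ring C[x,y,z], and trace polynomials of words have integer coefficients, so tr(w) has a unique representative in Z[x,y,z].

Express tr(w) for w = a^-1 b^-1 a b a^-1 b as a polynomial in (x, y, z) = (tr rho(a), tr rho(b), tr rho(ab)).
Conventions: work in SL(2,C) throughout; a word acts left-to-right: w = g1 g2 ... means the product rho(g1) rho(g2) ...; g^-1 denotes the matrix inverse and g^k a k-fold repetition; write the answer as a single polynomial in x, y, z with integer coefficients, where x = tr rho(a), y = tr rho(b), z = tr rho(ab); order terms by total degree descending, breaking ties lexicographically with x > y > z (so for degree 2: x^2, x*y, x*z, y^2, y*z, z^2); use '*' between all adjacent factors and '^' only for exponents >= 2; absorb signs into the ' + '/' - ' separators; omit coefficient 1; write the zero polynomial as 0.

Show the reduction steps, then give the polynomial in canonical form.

-x^2*y^2*z + x^3*y + x*y^3 + 2*x*y*z^2 - x^2*z - y^2*z - z^3 - 3*x*y + 3*z

tr(b^2 a) = tr(b) tr(a b) - tr(a)  (reduce the b square) = y*z - x
tr(b^2) = tr(b) tr(b) - tr(1)  (reduce the b square) = y^2 - 2
tr(a b^2 a) = tr(a) tr(b^2 a) - tr(b^2)  (reduce the a square) = x*y*z - x^2 - y^2 + 2
tr(a b a b) = tr(a b) tr(a b) - tr(1)  (split on a) = z^2 - 2
tr(a b a) = tr(a) tr(b a) - tr(b)  (reduce the a square) = x*z - y
tr(a b^2 a b) = tr(b) tr(a b a b) - tr(a b a)  (reduce the b square) = y*z^2 - x*z - y
tr(b a b^-1 a b) = tr(a b^2 a) tr(b) - tr(a b^2 a b)  (eliminate b^-1) = x*y^2*z - x^2*y - y^3 - y*z^2 + x*z + 3*y
tr(a b a b a) = tr(a) tr(b a b a) - tr(b a b)  (reduce the a square) = x*z^2 - y*z - x
tr(a b a b a b) = tr(a b) tr(a b a b) - tr(a^-1 b^-1)  (split on a) = z^3 - 3*z
tr(b a b^-1 a b a) = tr(a b a b a) tr(b) - tr(a b a b a b)  (eliminate b^-1) = x*y*z^2 - y^2*z - z^3 - x*y + 3*z
tr(b^-1 a b a^-1 b a) = tr(b a b^-1 a b) tr(a) - tr(b a b^-1 a b a)  (eliminate a^-1) = x^2*y^2*z - x^3*y - x*y^3 - 2*x*y*z^2 + x^2*z + y^2*z + z^3 + 4*x*y - 3*z
tr(a^-1 b^-1 a b a^-1 b) = tr(b^-1 a b a^-1 b) tr(a) - tr(b^-1 a b a^-1 b a)  (eliminate a^-1) = -x^2*y^2*z + x^3*y + x*y^3 + 2*x*y*z^2 - x^2*z - y^2*z - z^3 - 3*x*y + 3*z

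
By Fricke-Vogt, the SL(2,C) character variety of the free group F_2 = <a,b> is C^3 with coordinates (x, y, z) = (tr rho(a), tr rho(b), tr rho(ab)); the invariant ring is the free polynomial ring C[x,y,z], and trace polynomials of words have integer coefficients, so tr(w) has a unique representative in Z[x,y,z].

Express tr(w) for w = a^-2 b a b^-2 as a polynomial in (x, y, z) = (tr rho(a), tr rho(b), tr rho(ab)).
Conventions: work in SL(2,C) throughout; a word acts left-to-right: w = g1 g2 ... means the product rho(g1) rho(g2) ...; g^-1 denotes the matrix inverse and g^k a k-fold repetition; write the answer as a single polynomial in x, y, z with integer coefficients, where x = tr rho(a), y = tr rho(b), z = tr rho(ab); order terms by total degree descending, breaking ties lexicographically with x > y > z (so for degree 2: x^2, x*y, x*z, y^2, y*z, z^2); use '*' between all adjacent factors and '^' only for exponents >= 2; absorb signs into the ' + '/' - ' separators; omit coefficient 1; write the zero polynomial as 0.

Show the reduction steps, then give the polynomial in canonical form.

-x^2*y^2*z + x^3*y + x*y^3 + x*y*z^2 - 4*x*y + z

and trace(a b^-1) = trace(a) trace(b) - trace(a b) = x*y - z
trace(a b a) = trace(a) trace(b a) - trace(b) = x*z - y
next, trace(a b a b) = trace(a b) trace(a b) - trace(1) = z^2 - 2
next, trace(a b a b^-1) = trace(a b a) trace(b) - trace(a b a b) = x*y*z - y^2 - z^2 + 2
and trace(b a b^-2 a) = trace(a b a b^-1) trace(b) - trace(a b a) = x*y^2*z - y^3 - y*z^2 - x*z + 3*y
next, trace(a^-1 b a b^-2) = trace(b a b^-2) trace(a) - trace(b a b^-2 a) = -x*y^2*z + x^2*y + y^3 + y*z^2 - 3*y
next, trace(a^-2 b a b^-2) = trace(a^-1 b a b^-2) trace(a) - trace(a^-1 b a b^-2 a) = -x^2*y^2*z + x^3*y + x*y^3 + x*y*z^2 - 4*x*y + z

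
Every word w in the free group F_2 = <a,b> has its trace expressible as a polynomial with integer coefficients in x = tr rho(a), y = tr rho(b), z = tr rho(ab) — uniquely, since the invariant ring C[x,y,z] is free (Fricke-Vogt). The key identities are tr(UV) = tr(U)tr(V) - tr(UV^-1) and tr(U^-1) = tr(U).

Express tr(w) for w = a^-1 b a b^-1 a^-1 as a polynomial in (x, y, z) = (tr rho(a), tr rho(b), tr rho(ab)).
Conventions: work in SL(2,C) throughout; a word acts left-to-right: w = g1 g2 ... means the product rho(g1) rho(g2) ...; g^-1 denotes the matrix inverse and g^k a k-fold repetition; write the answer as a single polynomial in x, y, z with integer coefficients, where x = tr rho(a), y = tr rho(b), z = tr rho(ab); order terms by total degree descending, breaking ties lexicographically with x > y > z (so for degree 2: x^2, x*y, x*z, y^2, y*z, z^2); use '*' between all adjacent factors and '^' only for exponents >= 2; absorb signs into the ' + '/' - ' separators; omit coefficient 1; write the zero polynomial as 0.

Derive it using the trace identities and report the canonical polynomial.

-x^2*y*z + x^3 + x*y^2 + x*z^2 - 3*x

trace(b a b) = trace(b) * trace(a b) - trace(a) = y*z - x
and trace(b a b a) = trace(a b) * trace(a b) - trace(1)   [split at repeated a] = z^2 - 2
trace(a^-1 b a b) = trace(b a b) * trace(a) - trace(b a b a) = x*y*z - x^2 - z^2 + 2
next, trace(b a b^-1 a^-1) = trace(a^-1 b a) * trace(b) - trace(a^-1 b a b) = -x*y*z + x^2 + y^2 + z^2 - 2
and trace(a^-1 b a b^-1 a^-1) = trace(b a b^-1 a^-1) * trace(a) - trace(b a b^-1) = -x^2*y*z + x^3 + x*y^2 + x*z^2 - 3*x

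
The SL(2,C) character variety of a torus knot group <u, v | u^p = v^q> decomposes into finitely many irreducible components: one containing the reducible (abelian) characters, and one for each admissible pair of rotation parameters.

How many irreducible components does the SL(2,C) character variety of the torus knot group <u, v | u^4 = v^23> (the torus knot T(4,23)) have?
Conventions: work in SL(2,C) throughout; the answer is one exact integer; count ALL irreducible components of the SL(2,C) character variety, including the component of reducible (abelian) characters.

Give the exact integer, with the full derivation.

34

Gamma = < u, v | u^4 = v^23 > (torus knot T(4,23)); the central element u^4 = v^23 acts as +I or -I in any irreducible SL(2,C) representation.
This locks tr(u) to 2*cos(pi*alpha/4), alpha in 1..3, and tr(v) to 2*cos(pi*beta/23), beta in 1..22, on each component of irreducible characters.
Consistency of u^4 = (-1)^alpha I with v^23 = (-1)^beta I forces alpha = beta (mod 2).
count pairs: odd alpha (2 choices) x odd beta (11), plus even alpha (1) x even beta (11): 2*11 + 1*11 = 33.
That is 33 components of irreducible characters, and with the reducible (abelian) component the total is 34.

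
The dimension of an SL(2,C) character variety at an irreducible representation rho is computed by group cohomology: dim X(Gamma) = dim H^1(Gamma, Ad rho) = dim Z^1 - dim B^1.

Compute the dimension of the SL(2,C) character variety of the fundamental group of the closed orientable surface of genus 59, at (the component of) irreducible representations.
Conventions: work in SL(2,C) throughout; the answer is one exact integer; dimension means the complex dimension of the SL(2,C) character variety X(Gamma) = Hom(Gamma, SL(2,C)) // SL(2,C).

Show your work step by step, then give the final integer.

348

Gamma = pi_1(Sigma_59) = < a_1, b_1, ..., a_59, b_59 | prod [a_i, b_i] > has 2g = 118 generators and 1 relator.
Before the relator condition, cocycle space has dim 3*118 = 354.
At an irreducible rho, H^2 = coker(d_2) vanishes (Poincare duality: H^2 is dual to H^0 = invariants = 0), so d_2 is surjective onto sl_2 and dim Z^1 = 354 - 3 = 351.
As always at irreducible rho, dim B^1 = 3.
dim H^1 = 351 - 3 = 348 = dim X.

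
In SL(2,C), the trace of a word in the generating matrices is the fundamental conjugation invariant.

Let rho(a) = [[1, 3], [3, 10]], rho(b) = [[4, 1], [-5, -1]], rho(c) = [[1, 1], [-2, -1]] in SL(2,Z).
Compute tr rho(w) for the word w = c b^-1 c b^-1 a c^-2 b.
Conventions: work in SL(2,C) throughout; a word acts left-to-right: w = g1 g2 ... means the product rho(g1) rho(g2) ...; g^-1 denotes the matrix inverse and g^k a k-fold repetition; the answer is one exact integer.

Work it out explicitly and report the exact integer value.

258

rho(c) = [[1, 1], [-2, -1]]
... * rho(b^-1) = [[-1, -1], [5, 4]]  ->  [[4, 3], [-3, -2]]
... * rho(c) = [[1, 1], [-2, -1]]  ->  [[-2, 1], [1, -1]]
... * rho(b^-1) = [[-1, -1], [5, 4]]  ->  [[7, 6], [-6, -5]]
... * rho(a) = [[1, 3], [3, 10]]  ->  [[25, 81], [-21, -68]]
... * rho(c^-1) = [[-1, -1], [2, 1]]  ->  [[137, 56], [-115, -47]]
... * rho(c^-1) = [[-1, -1], [2, 1]]  ->  [[-25, -81], [21, 68]]
... * rho(b) = [[4, 1], [-5, -1]]  ->  [[305, 56], [-256, -47]]
tr = 305 + -47 = 258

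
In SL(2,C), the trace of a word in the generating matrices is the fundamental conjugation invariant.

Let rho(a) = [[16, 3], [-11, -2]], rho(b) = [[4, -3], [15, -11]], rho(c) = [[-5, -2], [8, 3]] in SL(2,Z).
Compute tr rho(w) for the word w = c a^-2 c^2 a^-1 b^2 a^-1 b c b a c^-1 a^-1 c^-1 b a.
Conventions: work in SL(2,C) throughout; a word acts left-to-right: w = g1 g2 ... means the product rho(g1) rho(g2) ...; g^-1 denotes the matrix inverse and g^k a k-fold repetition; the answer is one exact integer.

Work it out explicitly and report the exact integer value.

rho(c) = [[-5, -2], [8, 3]]
... * rho(a^-1) = [[-2, -3], [11, 16]]  ->  [[-12, -17], [17, 24]]
... * rho(a^-1) = [[-2, -3], [11, 16]]  ->  [[-163, -236], [230, 333]]
... * rho(c) = [[-5, -2], [8, 3]]  ->  [[-1073, -382], [1514, 539]]
... * rho(c) = [[-5, -2], [8, 3]]  ->  [[2309, 1000], [-3258, -1411]]
... * rho(a^-1) = [[-2, -3], [11, 16]]  ->  [[6382, 9073], [-9005, -12802]]
... * rho(b) = [[4, -3], [15, -11]]  ->  [[161623, -118949], [-228050, 167837]]
... * rho(b) = [[4, -3], [15, -11]]  ->  [[-1137743, 823570], [1605355, -1162057]]
... * rho(a^-1) = [[-2, -3], [11, 16]]  ->  [[11334756, 16590349], [-15993337, -23408977]]
... * rho(b) = [[4, -3], [15, -11]]  ->  [[294194259, -216498107], [-415108003, 305478758]]
... * rho(c) = [[-5, -2], [8, 3]]  ->  [[-3202956151, -1237882839], [4519370079, 1746652280]]
... * rho(b) = [[4, -3], [15, -11]]  ->  [[-31380067189, 23225579682], [44277264516, -32771285317]]
... * rho(a) = [[16, 3], [-11, -2]]  ->  [[-757562451526, -140591360931], [1068920370743, 198374364182]]
... * rho(c^-1) = [[3, 2], [-8, -5]]  ->  [[-1147956467130, -812168098397], [1619766198773, 1145968920576]]
... * rho(a^-1) = [[-2, -3], [11, 16]]  ->  [[-6637936148107, -9550820172962], [9366125728790, 13476204132897]]
... * rho(c^-1) = [[3, 2], [-8, -5]]  ->  [[56492752939375, 34478228568596], [-79711255876806, -48648769206905]]
... * rho(b) = [[4, -3], [15, -11]]  ->  [[743144440286440, -548738773072681], [-1048576561610799, 774270228906373]]
... * rho(a) = [[16, 3], [-11, -2]]  ->  [[17926437548382531, 3326910867004682], [-25294197503742887, -4694270142645143]]
tr = 17926437548382531 + -4694270142645143 = 13232167405737388

13232167405737388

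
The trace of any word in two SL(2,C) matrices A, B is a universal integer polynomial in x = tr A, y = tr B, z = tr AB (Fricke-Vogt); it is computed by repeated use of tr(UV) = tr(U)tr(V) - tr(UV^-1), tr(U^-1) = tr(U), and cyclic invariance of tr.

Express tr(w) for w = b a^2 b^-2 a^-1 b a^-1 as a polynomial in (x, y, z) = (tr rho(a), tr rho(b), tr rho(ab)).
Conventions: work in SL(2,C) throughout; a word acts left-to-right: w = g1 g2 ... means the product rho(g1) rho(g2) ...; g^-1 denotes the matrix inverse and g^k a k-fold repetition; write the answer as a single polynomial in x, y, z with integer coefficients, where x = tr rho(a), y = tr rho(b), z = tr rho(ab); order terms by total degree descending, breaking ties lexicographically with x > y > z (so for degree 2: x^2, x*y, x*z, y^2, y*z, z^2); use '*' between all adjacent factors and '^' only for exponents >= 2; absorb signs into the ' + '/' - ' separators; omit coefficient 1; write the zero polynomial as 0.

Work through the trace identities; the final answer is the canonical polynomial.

apply: tr(b a^2) = tr(a)*tr(b a) - tr(b) = x*z - y
tr(a^3 b) = tr(a)*tr(b a^2) - tr(b a) = x^2*z - x*y - z
apply: tr(a^2) = tr(a)*tr(a) - tr(1) = x^2 - 2
tr(a^3) = tr(a)*tr(a^2) - tr(a) = x^3 - 3*x
tr(a b^2 a^2) = tr(b)*tr(a^3 b) - tr(a^3) = x^2*y*z - x^3 - x*y^2 - y*z + 3*x
apply: tr(b a b a) = tr(a b)*tr(a b) - tr(1) = z^2 - 2
use: tr(b a b) = tr(b)*tr(a b) - tr(a) = y*z - x
apply: tr(a^2 b a b) = tr(a)*tr(b a b a) - tr(b a b) = x*z^2 - y*z - x
use: tr(a b^2 a^2 b) = tr(b)*tr(a^2 b a b) - tr(a^2 b a) = x*y*z^2 - x^2*z - y^2*z + z
use: tr(b^2 a^2 b^-1 a) = tr(a b^2 a^2)*tr(b) - tr(a b^2 a^2 b) = x^2*y^2*z - x^3*y - x*y^3 - x*y*z^2 + x^2*z + 3*x*y - z
apply: tr(b a^2 b^-1 a^-1 b) = tr(b^2 a^2 b^-1)*tr(a) - tr(b^2 a^2 b^-1 a) = -x^2*y^2*z + x^3*y + x*y^3 + x*y*z^2 - 4*x*y + z
tr(b a b a^2 b) = tr(b)*tr(a b a^2 b) - tr(a b a^2) = x*y*z^2 - x^2*z - y^2*z + z
tr(b a b a b a) = tr(b a b a)*tr(b a) - tr(a b) = z^3 - 3*z
tr(b a b a b) = tr(b)*tr(a b a b) - tr(a b a) = y*z^2 - x*z - y
tr(b a b a^2 b a) = tr(a)*tr(b a b a b a) - tr(b a b a b) = x*z^3 - y*z^2 - 2*x*z + y
use: tr(a^-1 b a b a^2 b) = tr(b a b a^2 b)*tr(a) - tr(b a b a^2 b a) = x^2*y*z^2 - x^3*z - x*y^2*z - x*z^3 + y*z^2 + 3*x*z - y
use: tr(b a^2 b^-1 a^-1 b a) = tr(a^-1 b a b a^2)*tr(b) - tr(a^-1 b a b a^2 b) = -x^2*y*z^2 + x^3*z + x*y^2*z + x*z^3 - 3*x*z - y
apply: tr(a^-1 b a^-1 b a^2 b^-1) = tr(b a^2 b^-1 a^-1 b)*tr(a) - tr(b a^2 b^-1 a^-1 b a) = -x^3*y^2*z + x^4*y + x^2*y^3 + 2*x^2*y*z^2 - x^3*z - x*y^2*z - x*z^3 - 4*x^2*y + 4*x*z + y
apply: tr(b a^-1 b a) = tr(b a b)*tr(a) - tr(b a b a) = x*y*z - x^2 - z^2 + 2
use: tr(b a^2 b^-2 a^-1 b a^-1) = tr(a^-1 b a^-1 b a^2 b^-1)*tr(b) - tr(a^-1 b a^-1 b a^2) = -x^3*y^3*z + x^4*y^2 + x^2*y^4 + 2*x^2*y^2*z^2 - x^3*y*z - x*y^3*z - x*y*z^3 - 4*x^2*y^2 + 3*x*y*z + x^2 + y^2 + z^2 - 2

-x^3*y^3*z + x^4*y^2 + x^2*y^4 + 2*x^2*y^2*z^2 - x^3*y*z - x*y^3*z - x*y*z^3 - 4*x^2*y^2 + 3*x*y*z + x^2 + y^2 + z^2 - 2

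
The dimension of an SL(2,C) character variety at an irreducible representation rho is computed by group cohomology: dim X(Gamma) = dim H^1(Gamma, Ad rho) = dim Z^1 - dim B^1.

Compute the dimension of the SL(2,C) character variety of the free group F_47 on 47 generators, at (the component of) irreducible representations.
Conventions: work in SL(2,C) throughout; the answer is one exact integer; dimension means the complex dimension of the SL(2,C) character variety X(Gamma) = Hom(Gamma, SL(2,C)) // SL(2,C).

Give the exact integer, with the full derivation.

138

Gamma = F_47 has 47 generators and no relators.
A cocycle picks one sl_2 vector per generator freely, giving dim Z^1 = 3*47 = 141.
Irreducibility makes the coboundary map sl_2 -> Z^1 injective (trivial centralizer), so dim B^1 = 3.
dim X = dim H^1 = dim Z^1 - dim B^1 = 141 - 3 = 138.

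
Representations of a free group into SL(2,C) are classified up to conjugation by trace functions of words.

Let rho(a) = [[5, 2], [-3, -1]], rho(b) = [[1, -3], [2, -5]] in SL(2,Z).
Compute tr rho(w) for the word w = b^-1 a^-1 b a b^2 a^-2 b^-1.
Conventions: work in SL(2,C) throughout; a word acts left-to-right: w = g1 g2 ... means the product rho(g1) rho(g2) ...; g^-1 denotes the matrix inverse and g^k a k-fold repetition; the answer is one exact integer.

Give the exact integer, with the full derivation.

-1420952

rho(b^-1) = [[-5, 3], [-2, 1]]
... * rho(a^-1) = [[-1, -2], [3, 5]]  ->  [[14, 25], [5, 9]]
... * rho(b) = [[1, -3], [2, -5]]  ->  [[64, -167], [23, -60]]
... * rho(a) = [[5, 2], [-3, -1]]  ->  [[821, 295], [295, 106]]
... * rho(b) = [[1, -3], [2, -5]]  ->  [[1411, -3938], [507, -1415]]
... * rho(b) = [[1, -3], [2, -5]]  ->  [[-6465, 15457], [-2323, 5554]]
... * rho(a^-1) = [[-1, -2], [3, 5]]  ->  [[52836, 90215], [18985, 32416]]
... * rho(a^-1) = [[-1, -2], [3, 5]]  ->  [[217809, 345403], [78263, 124110]]
... * rho(b^-1) = [[-5, 3], [-2, 1]]  ->  [[-1779851, 998830], [-639535, 358899]]
tr = -1779851 + 358899 = -1420952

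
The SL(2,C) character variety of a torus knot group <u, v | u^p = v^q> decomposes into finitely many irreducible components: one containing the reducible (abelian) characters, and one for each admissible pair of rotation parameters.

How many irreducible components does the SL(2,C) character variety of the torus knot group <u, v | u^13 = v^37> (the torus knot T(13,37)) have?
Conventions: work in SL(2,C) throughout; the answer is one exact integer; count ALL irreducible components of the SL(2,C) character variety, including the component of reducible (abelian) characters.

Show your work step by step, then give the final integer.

Gamma = < u, v | u^13 = v^37 > (torus knot T(13,37)); the central element u^13 = v^37 acts as +I or -I in any irreducible SL(2,C) representation.
This locks tr(u) to 2*cos(pi*alpha/13), alpha in 1..12, and tr(v) to 2*cos(pi*beta/37), beta in 1..36, on each component of irreducible characters.
u^13 = (-1)^alpha I and v^37 = (-1)^beta I must agree, so alpha and beta have equal parity.
count pairs: odd alpha (6 choices) x odd beta (18), plus even alpha (6) x even beta (18): 6*18 + 6*18 = 216.
That is 216 components of irreducible characters, and with the reducible (abelian) component the total is 217.

217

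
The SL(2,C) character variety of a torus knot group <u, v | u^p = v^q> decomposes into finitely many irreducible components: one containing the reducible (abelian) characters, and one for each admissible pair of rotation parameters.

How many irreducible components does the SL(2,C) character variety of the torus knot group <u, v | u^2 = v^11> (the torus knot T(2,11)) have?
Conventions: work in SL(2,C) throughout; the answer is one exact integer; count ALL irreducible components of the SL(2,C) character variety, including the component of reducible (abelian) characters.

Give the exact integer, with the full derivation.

6

In the torus knot group T(2,11), u^2 = v^11 is central, so an irreducible representation sends it to +I or -I (Schur).
So on each irreducible component the traces are pinned: tr(u) = 2*cos(pi*alpha/2) with 1 <= alpha <= 1, tr(v) = 2*cos(pi*beta/11) with 1 <= beta <= 10.
Consistency of u^2 = (-1)^alpha I with v^11 = (-1)^beta I forces alpha = beta (mod 2).
count pairs: odd alpha (1 choices) x odd beta (5), plus even alpha (0) x even beta (5): 1*5 + 0*5 = 5.
components with irreducible characters: 5; plus the single component of reducible (abelian) characters: total 6.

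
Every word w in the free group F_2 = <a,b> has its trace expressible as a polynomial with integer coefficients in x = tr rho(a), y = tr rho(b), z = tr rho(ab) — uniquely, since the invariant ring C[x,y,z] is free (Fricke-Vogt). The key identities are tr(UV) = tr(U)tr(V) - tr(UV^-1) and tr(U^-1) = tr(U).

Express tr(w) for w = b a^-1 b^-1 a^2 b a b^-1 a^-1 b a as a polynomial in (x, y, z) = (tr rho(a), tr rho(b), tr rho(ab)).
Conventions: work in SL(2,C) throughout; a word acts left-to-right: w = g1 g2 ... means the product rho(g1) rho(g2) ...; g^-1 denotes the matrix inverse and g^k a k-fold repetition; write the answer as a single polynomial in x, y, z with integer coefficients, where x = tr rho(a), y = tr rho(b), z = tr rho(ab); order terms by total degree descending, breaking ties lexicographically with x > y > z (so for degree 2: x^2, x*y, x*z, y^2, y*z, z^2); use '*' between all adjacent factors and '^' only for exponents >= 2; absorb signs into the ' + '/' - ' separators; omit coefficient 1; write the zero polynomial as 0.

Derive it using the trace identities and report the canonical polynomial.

use: trace(a^2 b) = trace(a) * trace(b a) - trace(b)   [square of a] = x*z - y
apply: trace(a^2) = trace(a) * trace(a) - trace(1)   [square of a] = x^2 - 2
use: trace(b^2 a^2) = trace(b) * trace(a^2 b) - trace(a^2)   [square of b] = x*y*z - x^2 - y^2 + 2
trace(b^2 a) = trace(b) * trace(a b) - trace(a)   [square of b] = y*z - x
trace(b a^3 b) = trace(a) * trace(b^2 a^2) - trace(b^2 a)   [square of a] = x^2*y*z - x^3 - x*y^2 - y*z + 3*x
trace(a b a b) = trace(b a) * trace(b a) - trace(1)   [split at a repeated b] = z^2 - 2
trace(b a b^2 a) = trace(b) * trace(a b a b) - trace(a b a)   [square of b] = y*z^2 - x*z - y
trace(b a b^2) = trace(b) * trace(b a b) - trace(b a)   [square of b] = y^2*z - x*y - z
use: trace(a b a b^2 a) = trace(a) * trace(b a b^2 a) - trace(b a b^2)   [square of a] = x*y*z^2 - x^2*z - y^2*z + z
trace(b a^3 b a b) = trace(a) * trace(a b a b^2 a) - trace(a b a b^2)   [square of a] = x^2*y*z^2 - x^3*z - x*y^2*z - y*z^2 + 2*x*z + y
apply: trace(b a b a b a) = trace(b a b a) * trace(b a) - trace(a b)   [split at a repeated b] = z^3 - 3*z
trace(a b a b a b a) = trace(a) * trace(b a b a b a) - trace(b a b a b)   [square of a] = x*z^3 - y*z^2 - 2*x*z + y
trace(b a^3 b a b a) = trace(a) * trace(a b a b a b a) - trace(a b a b a b)   [square of a] = x^2*z^3 - x*y*z^2 - 2*x^2*z - z^3 + x*y + 3*z
trace(a^-1 b a^3 b a b) = trace(b a^3 b a b) * trace(a) - trace(b a^3 b a b a)   [inverse elimination on a] = x^3*y*z^2 - x^4*z - x^2*y^2*z - x^2*z^3 + 4*x^2*z + z^3 - 3*z
apply: trace(a^2 b a b^-1 a^-1 b a) = trace(a^-1 b a^3 b a) * trace(b) - trace(a^-1 b a^3 b a b)   [inverse elimination on b] = -x^3*y*z^2 + x^4*z + 2*x^2*y^2*z + x^2*z^3 - x^3*y - x*y^3 - 4*x^2*z - y^2*z - z^3 + 3*x*y + 3*z
trace(b a b a^2) = trace(a) * trace(b a b a) - trace(b a b)   [square of a] = x*z^2 - y*z - x
use: trace(b a^3 b a) = trace(a) * trace(b a b a^2) - trace(b a b a)   [square of a] = x^2*z^2 - x*y*z - x^2 - z^2 + 2
use: trace(a b a^3 b a) = trace(a) * trace(b a^3 b a) - trace(b a^3 b)   [square of a] = x^3*z^2 - 2*x^2*y*z + x*y^2 - x*z^2 + y*z - x
trace(a b a^2) = trace(a) * trace(b a^2) - trace(b a)   [square of a] = x^2*z - x*y - z
trace(b a b a^2 b) = trace(b) * trace(a b a^2 b) - trace(a b a^2)   [square of b] = x*y*z^2 - x^2*z - y^2*z + z
trace(a b a^2 b a b a) = trace(a) * trace(b a b a^2 b a) - trace(b a b a^2 b)   [square of a] = x^2*z^3 - 2*x*y*z^2 - x^2*z + y^2*z + x*y - z
trace(a b a b a^3 b a) = trace(a) * trace(a b a^2 b a b a) - trace(a b a^2 b a b)   [square of a] = x^3*z^3 - 2*x^2*y*z^2 - x^3*z + x*y^2*z - x*z^3 + x^2*y + y*z^2 + x*z - y
trace(b a b a b a b a) = trace(b a b a) * trace(b a b a) - trace(1)   [split at a repeated b] = z^4 - 4*z^2 + 2
trace(b a b a b a b) = trace(b) * trace(a b a b a b) - trace(a b a b a)   [square of b] = y*z^3 - x*z^2 - 2*y*z + x
trace(a b a b a b a b a) = trace(a) * trace(b a b a b a b a) - trace(b a b a b a b)   [square of a] = x*z^4 - y*z^3 - 3*x*z^2 + 2*y*z + x
trace(a b a b a^3 b a b) = trace(a) * trace(a b a b a b a b a) - trace(a b a b a b a b)   [square of a] = x^2*z^4 - x*y*z^3 - 3*x^2*z^2 - z^4 + 2*x*y*z + x^2 + 4*z^2 - 2
apply: trace(b a b a^3 b a b^-1 a) = trace(a b a b a^3 b a) * trace(b) - trace(a b a b a^3 b a b)   [inverse elimination on b] = x^3*y*z^3 - 2*x^2*y^2*z^2 - x^2*z^4 - x^3*y*z + x*y^3*z + x^2*y^2 + 3*x^2*z^2 + y^2*z^2 + z^4 - x*y*z - x^2 - y^2 - 4*z^2 + 2
use: trace(a^2 b a b^-1 a^-1 b a b a) = trace(b a b a^3 b a b^-1) * trace(a) - trace(b a b a^3 b a b^-1 a)   [inverse elimination on a] = -x^3*y*z^3 + x^4*z^2 + 2*x^2*y^2*z^2 + x^2*z^4 - x^3*y*z - x*y^3*z - 4*x^2*z^2 - y^2*z^2 - z^4 + 2*x*y*z + y^2 + 4*z^2 - 2
apply: trace(b a b a b a^2 b) = trace(b) * trace(a b a b a^2 b) - trace(a b a b a^2)   [square of b] = x*y*z^3 - x^2*z^2 - y^2*z^2 - x*y*z + x^2 + y^2 + z^2 - 2
use: trace(b a b^2 a b a b a) = trace(b) * trace(a b a b a b a b) - trace(a b a b a b a)   [square of b] = y*z^4 - x*z^3 - 3*y*z^2 + 2*x*z + y
use: trace(b a b^2 a b a b) = trace(b) * trace(a b^2 a b a b) - trace(a b^2 a b a)   [square of b] = y^2*z^3 - 2*x*y*z^2 + x^2*z - y^2*z + x*y - z
use: trace(b a b a b a^2 b a b) = trace(a) * trace(b a b^2 a b a b a) - trace(b a b^2 a b a b)   [square of a] = x*y*z^4 - x^2*z^3 - y^2*z^3 - x*y*z^2 + x^2*z + y^2*z + z
apply: trace(b a b a b a b a b a) = trace(a b a b) * trace(a b a b a b) - trace(a^-1 b^-1)   [split at a repeated a] = z^5 - 5*z^3 + 5*z
use: trace(b a b a b a^2 b a b a) = trace(a) * trace(b a b a b a b a b a) - trace(b a b a b a b a b)   [square of a] = x*z^5 - y*z^4 - 4*x*z^3 + 3*y*z^2 + 3*x*z - y
trace(a^-1 b a b a b a^2 b a b) = trace(b a b a b a^2 b a b) * trace(a) - trace(b a b a b a^2 b a b a)   [inverse elimination on a] = x^2*y*z^4 - x^3*z^3 - x*y^2*z^3 - x*z^5 - x^2*y*z^2 + y*z^4 + x^3*z + x*y^2*z + 4*x*z^3 - 3*y*z^2 - 2*x*z + y
apply: trace(a^2 b a b^-1 a^-1 b a b a b) = trace(a^-1 b a b a b a^2 b a) * trace(b) - trace(a^-1 b a b a b a^2 b a b)   [inverse elimination on b] = -x^2*y*z^4 + x^3*z^3 + 2*x*y^2*z^3 + x*z^5 - y^3*z^2 - y*z^4 - x^3*z - 2*x*y^2*z - 4*x*z^3 + x^2*y + y^3 + 4*y*z^2 + 2*x*z - 3*y
apply: trace(b^-1 a^2 b a b^-1 a^-1 b a b a) = trace(a^2 b a b^-1 a^-1 b a b a) * trace(b) - trace(a^2 b a b^-1 a^-1 b a b a b)   [inverse elimination on b] = -x^3*y^2*z^3 + x^4*y*z^2 + 2*x^2*y^3*z^2 + 2*x^2*y*z^4 - x^3*y^2*z - x^3*z^3 - x*y^4*z - 2*x*y^2*z^3 - x*z^5 - 4*x^2*y*z^2 + x^3*z + 4*x*y^2*z + 4*x*z^3 - x^2*y - 2*x*z + y
trace(b a^-1 b^-1 a^2 b a b^-1 a^-1 b a) = trace(b^-1 a^2 b a b^-1 a^-1 b a b) * trace(a) - trace(b^-1 a^2 b a b^-1 a^-1 b a b a)   [inverse elimination on a] = x^3*y^2*z^3 - 2*x^4*y*z^2 - 2*x^2*y^3*z^2 - 2*x^2*y*z^4 + x^5*z + 3*x^3*y^2*z + 2*x^3*z^3 + x*y^4*z + 2*x*y^2*z^3 + x*z^5 - x^4*y - x^2*y^3 + 4*x^2*y*z^2 - 5*x^3*z - 5*x*y^2*z - 5*x*z^3 + 4*x^2*y + 5*x*z - y

x^3*y^2*z^3 - 2*x^4*y*z^2 - 2*x^2*y^3*z^2 - 2*x^2*y*z^4 + x^5*z + 3*x^3*y^2*z + 2*x^3*z^3 + x*y^4*z + 2*x*y^2*z^3 + x*z^5 - x^4*y - x^2*y^3 + 4*x^2*y*z^2 - 5*x^3*z - 5*x*y^2*z - 5*x*z^3 + 4*x^2*y + 5*x*z - y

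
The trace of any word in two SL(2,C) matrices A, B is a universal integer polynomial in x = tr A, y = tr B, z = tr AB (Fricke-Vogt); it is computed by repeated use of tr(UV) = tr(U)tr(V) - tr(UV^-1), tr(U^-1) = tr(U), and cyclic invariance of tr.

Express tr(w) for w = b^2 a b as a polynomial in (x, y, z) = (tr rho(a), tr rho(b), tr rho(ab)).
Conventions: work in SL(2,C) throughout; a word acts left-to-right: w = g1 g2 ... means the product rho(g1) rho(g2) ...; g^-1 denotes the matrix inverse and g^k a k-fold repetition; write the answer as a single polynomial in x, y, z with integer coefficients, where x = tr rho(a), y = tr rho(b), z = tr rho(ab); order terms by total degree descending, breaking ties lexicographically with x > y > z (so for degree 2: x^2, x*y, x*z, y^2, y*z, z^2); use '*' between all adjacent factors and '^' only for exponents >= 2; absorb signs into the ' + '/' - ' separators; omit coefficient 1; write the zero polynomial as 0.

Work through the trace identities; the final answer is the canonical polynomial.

trace(b a b) = trace(b) trace(a b) - trace(a)  (reduce the b square) = y*z - x
next, trace(b^2 a b) = trace(b) trace(b a b) - trace(b a)  (reduce the b square) = y^2*z - x*y - z

y^2*z - x*y - z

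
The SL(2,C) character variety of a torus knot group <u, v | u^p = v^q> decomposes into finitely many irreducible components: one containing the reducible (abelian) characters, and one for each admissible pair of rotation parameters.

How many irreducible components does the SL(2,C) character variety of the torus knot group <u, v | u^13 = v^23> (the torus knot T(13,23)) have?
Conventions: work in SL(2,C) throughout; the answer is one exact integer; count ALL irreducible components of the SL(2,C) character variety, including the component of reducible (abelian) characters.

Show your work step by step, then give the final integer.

133

Gamma = < u, v | u^13 = v^23 > (torus knot T(13,23)); the central element u^13 = v^23 acts as +I or -I in any irreducible SL(2,C) representation.
On an irreducible component, tr(u) is locked at 2*cos(pi*alpha/13) for some alpha in 1..12, and tr(v) at 2*cos(pi*beta/23) for some beta in 1..22.
Consistency of u^13 = (-1)^alpha I with v^23 = (-1)^beta I forces alpha = beta (mod 2).
Enumerate parity-matched pairs: 6*11 odd-odd plus 6*11 even-even gives 132.
components with irreducible characters: 132; plus the single component of reducible (abelian) characters: total 133.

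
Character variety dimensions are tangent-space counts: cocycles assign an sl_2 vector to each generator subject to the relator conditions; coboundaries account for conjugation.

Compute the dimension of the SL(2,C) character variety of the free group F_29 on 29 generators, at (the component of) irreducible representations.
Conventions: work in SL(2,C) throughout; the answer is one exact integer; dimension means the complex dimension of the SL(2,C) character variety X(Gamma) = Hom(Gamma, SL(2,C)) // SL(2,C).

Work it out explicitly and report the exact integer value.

Gamma = F_29 has 29 generators and no relators.
A cocycle picks one sl_2 vector per generator freely, giving dim Z^1 = 3*29 = 87.
Irreducibility makes the coboundary map sl_2 -> Z^1 injective (trivial centralizer), so dim B^1 = 3.
Therefore dim X = 87 - 3 = 84.

84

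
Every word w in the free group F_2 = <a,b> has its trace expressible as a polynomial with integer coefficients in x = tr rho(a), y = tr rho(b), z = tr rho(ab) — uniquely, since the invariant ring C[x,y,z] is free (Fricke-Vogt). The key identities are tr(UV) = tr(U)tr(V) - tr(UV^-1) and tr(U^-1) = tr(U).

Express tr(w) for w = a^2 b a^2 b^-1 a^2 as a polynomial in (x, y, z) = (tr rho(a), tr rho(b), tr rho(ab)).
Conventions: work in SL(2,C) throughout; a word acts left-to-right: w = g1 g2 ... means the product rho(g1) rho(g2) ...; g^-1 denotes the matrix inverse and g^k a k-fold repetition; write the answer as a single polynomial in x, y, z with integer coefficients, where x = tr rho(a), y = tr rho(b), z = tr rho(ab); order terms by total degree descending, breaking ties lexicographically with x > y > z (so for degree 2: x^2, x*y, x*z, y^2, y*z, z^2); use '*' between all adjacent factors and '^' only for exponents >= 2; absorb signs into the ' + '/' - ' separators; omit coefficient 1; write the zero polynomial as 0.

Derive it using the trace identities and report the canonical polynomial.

x^5*y*z - x^4*y^2 - x^4*z^2 - 2*x^3*y*z + 2*x^2*y^2 + 2*x^2*z^2 + x^2 - 2

tr(a b a) = tr(a) * tr(b a) - tr(b)  (reduce the a square) = x*z - y
tr(a^2 b a) = tr(a) * tr(a b a) - tr(a b)  (reduce the a square) = x^2*z - x*y - z
tr(a b a^3) = tr(a) * tr(a^2 b a) - tr(a^2 b)  (reduce the a square) = x^3*z - x^2*y - 2*x*z + y
tr(b a^5) = tr(a) * tr(a b a^3) - tr(a b a^2)  (reduce the a square) = x^4*z - x^3*y - 3*x^2*z + 2*x*y + z
tr(a^4 b a^2) = tr(a) * tr(b a^5) - tr(b a^4)  (reduce the a square) = x^5*z - x^4*y - 4*x^3*z + 3*x^2*y + 3*x*z - y
tr(b a b a) = tr(a b) * tr(a b) - tr(1)  (split on a) = z^2 - 2
tr(b a b) = tr(b) * tr(a b) - tr(a)  (reduce the b square) = y*z - x
tr(b a^2 b a) = tr(a) * tr(b a b a) - tr(b a b)  (reduce the a square) = x*z^2 - y*z - x
tr(a^2) = tr(a) * tr(a) - tr(1)  (reduce the a square) = x^2 - 2
tr(b a^2 b) = tr(b) * tr(a^2 b) - tr(a^2)  (reduce the b square) = x*y*z - x^2 - y^2 + 2
tr(a b a^2 b a) = tr(a) * tr(b a^2 b a) - tr(b a^2 b)  (reduce the a square) = x^2*z^2 - 2*x*y*z + y^2 - 2
tr(b a^2 b a^3) = tr(a) * tr(a b a^2 b a) - tr(a b a^2 b)  (reduce the a square) = x^3*z^2 - 2*x^2*y*z + x*y^2 - x*z^2 + y*z - x
tr(a^4 b a^2 b) = tr(a) * tr(b a^2 b a^3) - tr(b a^2 b a^2)  (reduce the a square) = x^4*z^2 - 2*x^3*y*z + x^2*y^2 - 2*x^2*z^2 + 3*x*y*z - x^2 - y^2 + 2
tr(a^2 b a^2 b^-1 a^2) = tr(a^4 b a^2) * tr(b) - tr(a^4 b a^2 b)  (eliminate b^-1) = x^5*y*z - x^4*y^2 - x^4*z^2 - 2*x^3*y*z + 2*x^2*y^2 + 2*x^2*z^2 + x^2 - 2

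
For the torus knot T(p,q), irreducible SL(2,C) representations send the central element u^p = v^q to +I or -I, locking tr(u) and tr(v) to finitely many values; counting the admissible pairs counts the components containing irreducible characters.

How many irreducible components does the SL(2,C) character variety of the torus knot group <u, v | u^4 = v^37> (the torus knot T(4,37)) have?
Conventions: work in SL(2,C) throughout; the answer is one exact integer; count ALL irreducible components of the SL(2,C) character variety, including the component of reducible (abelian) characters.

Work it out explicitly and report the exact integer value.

Gamma = < u, v | u^4 = v^37 > (torus knot T(4,37)); the central element u^4 = v^37 acts as +I or -I in any irreducible SL(2,C) representation.
This locks tr(u) to 2*cos(pi*alpha/4), alpha in 1..3, and tr(v) to 2*cos(pi*beta/37), beta in 1..36, on each component of irreducible characters.
Consistency of u^4 = (-1)^alpha I with v^37 = (-1)^beta I forces alpha = beta (mod 2).
Counting: 2 odd alphas x 18 odd betas + 1 even alphas x 18 even betas = 36 + 18 = 54.
components with irreducible characters: 54; plus the single component of reducible (abelian) characters: total 55.

55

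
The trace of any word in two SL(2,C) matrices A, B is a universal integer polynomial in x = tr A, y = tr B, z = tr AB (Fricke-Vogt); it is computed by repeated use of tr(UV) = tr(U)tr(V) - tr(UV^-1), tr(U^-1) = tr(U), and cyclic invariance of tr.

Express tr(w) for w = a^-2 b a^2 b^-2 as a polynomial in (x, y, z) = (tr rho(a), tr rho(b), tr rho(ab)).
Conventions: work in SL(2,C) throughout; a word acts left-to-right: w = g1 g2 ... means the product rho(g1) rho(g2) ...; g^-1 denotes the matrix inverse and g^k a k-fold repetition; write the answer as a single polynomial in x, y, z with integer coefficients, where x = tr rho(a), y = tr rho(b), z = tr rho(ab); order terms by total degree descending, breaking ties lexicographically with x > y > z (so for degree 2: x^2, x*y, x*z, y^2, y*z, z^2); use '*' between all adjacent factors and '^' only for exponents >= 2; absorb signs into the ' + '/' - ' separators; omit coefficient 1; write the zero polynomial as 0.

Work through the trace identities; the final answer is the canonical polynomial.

tr(b^2 a) = tr(b)*tr(a b) - tr(a)   [square of b] = y*z - x
tr(b^2) = tr(b)*tr(b) - tr(1)   [square of b] = y^2 - 2
reduce: tr(b a^2 b) = tr(a)*tr(b^2 a) - tr(b^2)   [square of a] = x*y*z - x^2 - y^2 + 2
reduce: tr(b a b a) = tr(a b)*tr(a b) - tr(1)   [split at a repeated a] = z^2 - 2
so tr(b a^2 b a) = tr(a)*tr(b a b a) - tr(b a b)   [square of a] = x*z^2 - y*z - x
so tr(b a^2 b a^-1) = tr(b a^2 b)*tr(a) - tr(b a^2 b a)   [inverse elimination on a] = x^2*y*z - x^3 - x*y^2 - x*z^2 + y*z + 3*x
so tr(a^-2 b a^2 b) = tr(b a^2 b a^-1)*tr(a) - tr(b a^2 b)   [inverse elimination on a] = x^3*y*z - x^4 - x^2*y^2 - x^2*z^2 + 4*x^2 + y^2 - 2
reduce: tr(b^-1 a^-2 b a^2) = tr(a^-2 b a^2)*tr(b) - tr(a^-2 b a^2 b)   [inverse elimination on b] = -x^3*y*z + x^4 + x^2*y^2 + x^2*z^2 - 4*x^2 + 2
reduce: tr(a^-2 b a^2 b^-2) = tr(b^-1 a^-2 b a^2)*tr(b) - tr(b^-1 a^-2 b a^2 b)   [inverse elimination on b] = -x^3*y^2*z + x^4*y + x^2*y^3 + x^2*y*z^2 - 4*x^2*y + y

-x^3*y^2*z + x^4*y + x^2*y^3 + x^2*y*z^2 - 4*x^2*y + y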